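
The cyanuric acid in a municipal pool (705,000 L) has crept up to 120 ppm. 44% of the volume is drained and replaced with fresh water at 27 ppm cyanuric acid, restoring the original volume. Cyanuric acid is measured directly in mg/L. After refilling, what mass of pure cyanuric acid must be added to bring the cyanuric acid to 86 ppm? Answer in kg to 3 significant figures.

After draining 44% and refilling: 120 × 0.56 + 27 × 0.44 = 79.08 ppm.
Deficit to target: 86 − 79.08 = 6.92 mg/L.
Mass: 6.92 mg/L × 705,000 L = 4879 g cyanuric acid.

4.88 kg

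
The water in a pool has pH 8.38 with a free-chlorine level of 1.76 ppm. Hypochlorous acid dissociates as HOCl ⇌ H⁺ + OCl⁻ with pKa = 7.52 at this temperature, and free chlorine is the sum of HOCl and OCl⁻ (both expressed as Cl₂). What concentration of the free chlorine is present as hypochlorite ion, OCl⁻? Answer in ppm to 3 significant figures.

[OCl⁻]/[HOCl] = 10^(pH − pKa) = 10^(8.38 − 7.52) = 10^0.86 = 7.244.
Fraction as HOCl = 1 / (1 + 7.244) = 0.1213.
OCl⁻ = (1 − 0.1213) × 1.76 ppm = 1.547 ppm.

1.55 ppm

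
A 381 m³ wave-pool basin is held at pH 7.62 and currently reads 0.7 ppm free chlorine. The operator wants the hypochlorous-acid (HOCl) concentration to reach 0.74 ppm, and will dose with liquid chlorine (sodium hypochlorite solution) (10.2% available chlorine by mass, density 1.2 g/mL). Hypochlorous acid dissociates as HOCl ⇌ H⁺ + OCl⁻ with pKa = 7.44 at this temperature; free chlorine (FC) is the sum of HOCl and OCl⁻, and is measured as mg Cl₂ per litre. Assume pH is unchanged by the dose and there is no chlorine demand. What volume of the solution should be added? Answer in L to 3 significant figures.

Volume: 381 m³ = 381,000 L.
[OCl⁻]/[HOCl] = 10^(pH − pKa) = 10^(7.62 − 7.44) = 1.514; fraction as HOCl = 1/(1 + 1.514) = 0.3978.
Free chlorine required for 0.74 ppm HOCl: 0.74 / 0.3978 = 1.86 ppm.
FC to add: 1.86 − 0.7 = 1.16 mg/L as Cl₂.
Cl₂ equivalent: 1.16 mg/L × 381,000 L = 442 g.
Product at 10.2% available Cl: 442 / 0.102 = 4333 g.
Volume: 4333 g ÷ 1.2 g/mL = 3611 mL.

3.61 L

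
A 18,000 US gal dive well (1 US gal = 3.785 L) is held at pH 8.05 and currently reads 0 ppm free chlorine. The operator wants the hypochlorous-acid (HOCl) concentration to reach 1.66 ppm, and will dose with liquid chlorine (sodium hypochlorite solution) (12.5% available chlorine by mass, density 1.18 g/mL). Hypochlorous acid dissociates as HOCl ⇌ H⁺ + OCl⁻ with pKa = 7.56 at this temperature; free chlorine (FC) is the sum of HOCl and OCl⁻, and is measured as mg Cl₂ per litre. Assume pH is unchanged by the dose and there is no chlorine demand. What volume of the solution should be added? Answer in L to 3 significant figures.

3.14 L

Volume: 18,000 US gal × 3.785 L/gal = 68,130 L.
[OCl⁻]/[HOCl] = 10^(pH − pKa) = 10^(8.05 − 7.56) = 3.09; fraction as HOCl = 1/(1 + 3.09) = 0.2445.
Free chlorine required for 1.66 ppm HOCl: 1.66 / 0.2445 = 6.79 ppm.
FC to add: 6.79 − 0 = 6.79 mg/L as Cl₂.
Cl₂ equivalent: 6.79 mg/L × 68,130 L = 462.6 g.
Product at 12.5% available Cl: 462.6 / 0.125 = 3701 g.
Volume: 3701 g ÷ 1.18 g/mL = 3136 mL.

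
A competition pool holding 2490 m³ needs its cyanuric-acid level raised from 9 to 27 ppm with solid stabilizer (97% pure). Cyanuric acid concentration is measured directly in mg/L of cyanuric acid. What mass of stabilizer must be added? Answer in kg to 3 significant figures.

Volume: 2490 m³ = 2,490,000 L.
CYA to add: (27 − 9) = 18 mg/L × 2,490,000 L = 44,820 g cyanuric acid.
At 97% purity: 44,820 / 0.97 = 46,210 g product.

46.2 kg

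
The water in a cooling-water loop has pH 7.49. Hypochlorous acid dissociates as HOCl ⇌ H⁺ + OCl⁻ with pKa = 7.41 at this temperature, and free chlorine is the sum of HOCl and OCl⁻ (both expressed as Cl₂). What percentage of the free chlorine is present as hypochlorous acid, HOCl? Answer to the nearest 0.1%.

[OCl⁻]/[HOCl] = 10^(pH − pKa) = 10^(7.49 − 7.41) = 10^0.08 = 1.202.
Fraction as HOCl = 1 / (1 + 1.202) = 0.4541.

45.4%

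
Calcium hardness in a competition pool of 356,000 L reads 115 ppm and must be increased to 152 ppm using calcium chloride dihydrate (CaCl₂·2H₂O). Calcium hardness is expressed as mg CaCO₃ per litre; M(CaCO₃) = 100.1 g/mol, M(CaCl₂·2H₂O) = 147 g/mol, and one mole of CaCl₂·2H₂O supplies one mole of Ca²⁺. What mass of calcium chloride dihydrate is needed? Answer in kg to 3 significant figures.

19.3 kg

Hardness to add: (152 − 115) = 37 mg/L as CaCO₃ × 356,000 L = 13,170 g as CaCO₃.
Moles of Ca²⁺ (1 mol Ca²⁺ ≡ 1 mol CaCO₃): 13,170 / 100.1 g/mol = 131.6 mol.
Mass of CaCl₂·2H₂O: 131.6 × 147 = 19,340 g.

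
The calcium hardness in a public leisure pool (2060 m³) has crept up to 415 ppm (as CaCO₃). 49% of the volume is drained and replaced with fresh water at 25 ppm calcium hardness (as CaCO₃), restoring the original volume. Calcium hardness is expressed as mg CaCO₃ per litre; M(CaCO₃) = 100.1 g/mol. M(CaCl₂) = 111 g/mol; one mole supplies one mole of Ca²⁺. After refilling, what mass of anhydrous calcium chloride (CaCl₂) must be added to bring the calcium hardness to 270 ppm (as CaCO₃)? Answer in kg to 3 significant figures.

105 kg

Volume: 2060 m³ = 2,060,000 L.
After draining 49% and refilling: 415 × 0.51 + 25 × 0.49 = 223.9 ppm.
Deficit to target: 270 − 223.9 = 46.1 mg/L.
As CaCO₃: 46.1 mg/L × 2,060,000 L = 94,970 g; ÷ 100.1 = 948.7 mol Ca²⁺.
Mass: 948.7 × 111 = 105,300 g.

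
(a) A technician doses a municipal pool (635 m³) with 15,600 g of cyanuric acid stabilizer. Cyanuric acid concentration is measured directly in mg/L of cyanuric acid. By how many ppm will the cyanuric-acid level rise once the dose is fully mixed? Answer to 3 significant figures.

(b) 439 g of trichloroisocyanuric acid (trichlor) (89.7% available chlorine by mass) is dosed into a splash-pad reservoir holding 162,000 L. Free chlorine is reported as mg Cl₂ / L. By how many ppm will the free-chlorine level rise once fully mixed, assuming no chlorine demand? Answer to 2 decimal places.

(a) Volume: 635 m³ = 635,000 L.
(a) Rise: 15,600 g / 635,000 L × 1000 = 24.57 mg/L.

(b) Available chlorine delivered: 439 g × 0.897 = 393.8 g as Cl₂.
(b) Concentration rise: 393.8 g / 162,000 L = 2.431 mg/L = 2.43 ppm.

(a) 24.6 ppm; (b) 2.43 ppm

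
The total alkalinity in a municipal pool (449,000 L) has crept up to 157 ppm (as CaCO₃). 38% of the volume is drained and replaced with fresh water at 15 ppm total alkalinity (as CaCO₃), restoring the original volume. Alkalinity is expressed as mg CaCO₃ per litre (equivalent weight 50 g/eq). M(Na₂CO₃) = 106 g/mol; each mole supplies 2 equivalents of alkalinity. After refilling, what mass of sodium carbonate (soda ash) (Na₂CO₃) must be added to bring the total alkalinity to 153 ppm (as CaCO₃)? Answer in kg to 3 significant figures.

23.8 kg

After draining 38% and refilling: 157 × 0.62 + 15 × 0.38 = 103.04 ppm.
Deficit to target: 153 − 103.04 = 49.96 mg/L.
As CaCO₃: 49.96 mg/L × 449,000 L = 22,430 g; ÷ 50 g/eq ÷ 2 = 224.3 mol Na₂CO₃.
Mass: 224.3 × 106 = 23,780 g.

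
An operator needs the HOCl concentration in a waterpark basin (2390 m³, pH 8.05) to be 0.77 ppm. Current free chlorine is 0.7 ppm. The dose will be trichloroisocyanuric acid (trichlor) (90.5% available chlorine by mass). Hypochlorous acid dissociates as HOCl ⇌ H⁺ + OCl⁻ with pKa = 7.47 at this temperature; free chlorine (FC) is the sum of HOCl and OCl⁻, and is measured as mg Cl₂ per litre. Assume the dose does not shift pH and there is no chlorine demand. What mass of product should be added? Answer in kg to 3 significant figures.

7.92 kg

Volume: 2390 m³ = 2,390,000 L.
[OCl⁻]/[HOCl] = 10^(pH − pKa) = 10^(8.05 − 7.47) = 3.802; fraction as HOCl = 1/(1 + 3.802) = 0.2083.
Free chlorine required for 0.77 ppm HOCl: 0.77 / 0.2083 = 3.697 ppm.
FC to add: 3.697 − 0.7 = 2.997 mg/L as Cl₂.
Cl₂ equivalent: 2.997 mg/L × 2,390,000 L = 7164 g.
Product at 90.5% available Cl: 7164 / 0.905 = 7916 g.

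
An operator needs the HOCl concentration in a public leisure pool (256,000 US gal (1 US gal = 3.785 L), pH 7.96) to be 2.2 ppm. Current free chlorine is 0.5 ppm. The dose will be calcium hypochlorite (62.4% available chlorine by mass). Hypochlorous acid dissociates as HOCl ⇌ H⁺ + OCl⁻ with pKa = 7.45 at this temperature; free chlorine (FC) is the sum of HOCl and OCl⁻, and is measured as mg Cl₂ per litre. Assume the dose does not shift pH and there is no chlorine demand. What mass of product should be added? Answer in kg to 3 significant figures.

Volume: 256,000 US gal × 3.785 L/gal = 968,960 L.
[OCl⁻]/[HOCl] = 10^(pH − pKa) = 10^(7.96 − 7.45) = 3.236; fraction as HOCl = 1/(1 + 3.236) = 0.2361.
Free chlorine required for 2.2 ppm HOCl: 2.2 / 0.2361 = 9.319 ppm.
FC to add: 9.319 − 0.5 = 8.819 mg/L as Cl₂.
Cl₂ equivalent: 8.819 mg/L × 968,960 L = 8545 g.
Product at 62.4% available Cl: 8545 / 0.624 = 13,690 g.

13.7 kg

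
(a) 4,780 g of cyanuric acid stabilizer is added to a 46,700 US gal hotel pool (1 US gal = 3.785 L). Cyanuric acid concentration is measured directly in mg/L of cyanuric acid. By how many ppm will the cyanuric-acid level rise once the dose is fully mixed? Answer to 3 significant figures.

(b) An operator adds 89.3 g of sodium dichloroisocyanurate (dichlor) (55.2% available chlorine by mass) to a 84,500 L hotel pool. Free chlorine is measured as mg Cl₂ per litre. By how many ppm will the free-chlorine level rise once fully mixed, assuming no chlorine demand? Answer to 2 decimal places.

(a) 27.0 ppm; (b) 0.58 ppm

(a) Volume: 46,700 US gal × 3.785 L/gal = 176,760 L.
(a) Rise: 4,780 g / 176,760 L × 1000 = 27.04 mg/L.

(b) Available chlorine delivered: 89.3 g × 0.552 = 49.29 g as Cl₂.
(b) Concentration rise: 49.29 g / 84,500 L = 0.5834 mg/L = 0.58 ppm.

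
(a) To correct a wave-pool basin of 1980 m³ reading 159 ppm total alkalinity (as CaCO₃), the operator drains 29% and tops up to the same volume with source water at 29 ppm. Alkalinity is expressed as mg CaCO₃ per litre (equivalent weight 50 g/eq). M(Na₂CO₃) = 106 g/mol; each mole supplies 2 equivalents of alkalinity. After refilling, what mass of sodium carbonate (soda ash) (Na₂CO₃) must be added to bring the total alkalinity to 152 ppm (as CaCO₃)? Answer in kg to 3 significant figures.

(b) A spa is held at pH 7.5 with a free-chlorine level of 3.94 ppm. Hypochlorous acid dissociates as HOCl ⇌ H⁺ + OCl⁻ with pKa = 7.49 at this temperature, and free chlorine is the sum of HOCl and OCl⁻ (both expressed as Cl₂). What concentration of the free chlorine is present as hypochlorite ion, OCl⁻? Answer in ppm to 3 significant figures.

(a) 64.4 kg; (b) 1.99 ppm

(a) Volume: 1980 m³ = 1,980,000 L.
(a) After draining 29% and refilling: 159 × 0.71 + 29 × 0.29 = 121.3 ppm.
(a) Deficit to target: 152 − 121.3 = 30.7 mg/L.
(a) As CaCO₃: 30.7 mg/L × 1,980,000 L = 60,790 g; ÷ 50 g/eq ÷ 2 = 607.9 mol Na₂CO₃.
(a) Mass: 607.9 × 106 = 64,430 g.

(b) [OCl⁻]/[HOCl] = 10^(pH − pKa) = 10^(7.5 − 7.49) = 10^0.01 = 1.023.
(b) Fraction as HOCl = 1 / (1 + 1.023) = 0.4942.
(b) OCl⁻ = (1 − 0.4942) × 3.94 ppm = 1.993 ppm.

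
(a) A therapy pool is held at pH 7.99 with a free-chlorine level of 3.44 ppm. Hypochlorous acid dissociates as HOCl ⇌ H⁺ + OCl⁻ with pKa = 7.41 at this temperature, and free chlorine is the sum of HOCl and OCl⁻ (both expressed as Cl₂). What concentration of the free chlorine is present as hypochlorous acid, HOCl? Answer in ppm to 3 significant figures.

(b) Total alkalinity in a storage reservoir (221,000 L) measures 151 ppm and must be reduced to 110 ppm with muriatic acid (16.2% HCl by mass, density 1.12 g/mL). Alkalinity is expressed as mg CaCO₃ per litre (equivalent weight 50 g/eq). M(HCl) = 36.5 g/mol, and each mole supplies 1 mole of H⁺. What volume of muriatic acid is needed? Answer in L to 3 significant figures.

(a) 0.716 ppm; (b) 36.5 L

(a) [OCl⁻]/[HOCl] = 10^(pH − pKa) = 10^(7.99 − 7.41) = 10^0.58 = 3.802.
(a) Fraction as HOCl = 1 / (1 + 3.802) = 0.2083.
(a) HOCl = 0.2083 × 3.44 ppm = 0.7164 ppm.

(b) Alkalinity to neutralize: (151 − 110) = 41 mg/L as CaCO₃ × 221,000 L = 9061 g as CaCO₃.
(b) Equivalents of H⁺ required: 9061 ÷ 50 g/eq = 181.2 eq = 181.2 mol HCl.
(b) Mass of HCl: 181.2 × 36.5 = 6615 g.
(b) Mass of 16.2% solution: 6615 / 0.162 = 40,830 g.
(b) Volume: 40,830 g ÷ 1.12 g/mL = 36,460 mL.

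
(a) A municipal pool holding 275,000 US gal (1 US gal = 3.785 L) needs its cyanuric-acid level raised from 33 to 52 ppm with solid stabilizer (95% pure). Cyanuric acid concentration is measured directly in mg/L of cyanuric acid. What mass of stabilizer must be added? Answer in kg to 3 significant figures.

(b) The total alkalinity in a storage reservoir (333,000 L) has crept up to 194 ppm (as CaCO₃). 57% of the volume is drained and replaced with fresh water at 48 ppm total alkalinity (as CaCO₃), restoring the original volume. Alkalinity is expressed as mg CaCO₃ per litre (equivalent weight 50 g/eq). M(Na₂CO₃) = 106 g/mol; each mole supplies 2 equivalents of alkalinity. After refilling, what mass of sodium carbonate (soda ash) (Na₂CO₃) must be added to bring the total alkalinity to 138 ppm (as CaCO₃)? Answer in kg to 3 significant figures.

(a) 20.8 kg; (b) 9.61 kg

(a) Volume: 275,000 US gal × 3.785 L/gal = 1,040,875 L.
(a) CYA to add: (52 − 33) = 19 mg/L × 1,040,875 L = 19,780 g cyanuric acid.
(a) At 95% purity: 19,780 / 0.95 = 20,820 g product.

(b) After draining 57% and refilling: 194 × 0.43 + 48 × 0.57 = 110.78 ppm.
(b) Deficit to target: 138 − 110.78 = 27.22 mg/L.
(b) As CaCO₃: 27.22 mg/L × 333,000 L = 9064 g; ÷ 50 g/eq ÷ 2 = 90.64 mol Na₂CO₃.
(b) Mass: 90.64 × 106 = 9608 g.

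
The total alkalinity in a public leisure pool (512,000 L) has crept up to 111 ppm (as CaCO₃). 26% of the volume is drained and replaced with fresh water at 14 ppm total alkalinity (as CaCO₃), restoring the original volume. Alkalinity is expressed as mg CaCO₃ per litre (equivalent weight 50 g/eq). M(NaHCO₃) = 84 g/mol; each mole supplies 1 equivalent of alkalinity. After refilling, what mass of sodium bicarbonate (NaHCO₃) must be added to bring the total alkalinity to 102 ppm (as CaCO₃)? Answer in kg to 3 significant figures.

14.0 kg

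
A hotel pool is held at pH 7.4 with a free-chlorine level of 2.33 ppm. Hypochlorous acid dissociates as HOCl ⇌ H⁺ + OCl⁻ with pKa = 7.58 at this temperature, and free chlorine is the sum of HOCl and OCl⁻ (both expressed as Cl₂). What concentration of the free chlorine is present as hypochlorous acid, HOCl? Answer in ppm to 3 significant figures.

1.40 ppm

[OCl⁻]/[HOCl] = 10^(pH − pKa) = 10^(7.4 − 7.58) = 10^-0.18 = 0.6607.
Fraction as HOCl = 1 / (1 + 0.6607) = 0.6022.
HOCl = 0.6022 × 2.33 ppm = 1.403 ppm.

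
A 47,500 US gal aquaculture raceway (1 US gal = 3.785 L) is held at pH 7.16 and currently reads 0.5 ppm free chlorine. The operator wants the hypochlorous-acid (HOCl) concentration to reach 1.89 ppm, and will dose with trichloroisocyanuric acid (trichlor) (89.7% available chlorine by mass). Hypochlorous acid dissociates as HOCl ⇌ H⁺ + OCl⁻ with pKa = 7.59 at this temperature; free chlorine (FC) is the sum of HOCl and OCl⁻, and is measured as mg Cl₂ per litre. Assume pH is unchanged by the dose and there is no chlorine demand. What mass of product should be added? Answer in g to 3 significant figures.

Volume: 47,500 US gal × 3.785 L/gal = 179,788 L.
[OCl⁻]/[HOCl] = 10^(pH − pKa) = 10^(7.16 − 7.59) = 0.3715; fraction as HOCl = 1/(1 + 0.3715) = 0.7291.
Free chlorine required for 1.89 ppm HOCl: 1.89 / 0.7291 = 2.592 ppm.
FC to add: 2.592 − 0.5 = 2.092 mg/L as Cl₂.
Cl₂ equivalent: 2.092 mg/L × 179,788 L = 376.2 g.
Product at 89.7% available Cl: 376.2 / 0.897 = 419.3 g.

419 g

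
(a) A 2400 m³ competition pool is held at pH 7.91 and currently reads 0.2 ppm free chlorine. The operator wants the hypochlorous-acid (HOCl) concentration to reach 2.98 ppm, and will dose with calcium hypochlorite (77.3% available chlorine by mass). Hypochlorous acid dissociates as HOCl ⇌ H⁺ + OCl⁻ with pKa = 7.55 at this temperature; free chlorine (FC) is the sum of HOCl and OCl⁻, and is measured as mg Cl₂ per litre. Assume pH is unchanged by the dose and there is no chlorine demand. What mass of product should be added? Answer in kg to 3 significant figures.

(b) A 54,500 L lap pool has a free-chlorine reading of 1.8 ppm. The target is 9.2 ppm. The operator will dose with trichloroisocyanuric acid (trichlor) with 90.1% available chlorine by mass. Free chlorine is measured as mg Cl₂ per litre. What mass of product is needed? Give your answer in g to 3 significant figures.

(a) Volume: 2400 m³ = 2,400,000 L.
(a) [OCl⁻]/[HOCl] = 10^(pH − pKa) = 10^(7.91 − 7.55) = 2.291; fraction as HOCl = 1/(1 + 2.291) = 0.3039.
(a) Free chlorine required for 2.98 ppm HOCl: 2.98 / 0.3039 = 9.807 ppm.
(a) FC to add: 9.807 − 0.2 = 9.607 mg/L as Cl₂.
(a) Cl₂ equivalent: 9.607 mg/L × 2,400,000 L = 23,060 g.
(a) Product at 77.3% available Cl: 23,060 / 0.773 = 29,830 g.

(b) Chlorine deficit: 9.2 − 1.8 = 7.4 ppm = 7.4 mg/L as Cl₂.
(b) Cl₂ equivalent needed: 7.4 mg/L × 54,500 L = 403,300 mg = 403.3 g.
(b) Product at 90.1% available chlorine: 403.3 / 0.901 = 447.6 g.

(a) 29.8 kg; (b) 448 g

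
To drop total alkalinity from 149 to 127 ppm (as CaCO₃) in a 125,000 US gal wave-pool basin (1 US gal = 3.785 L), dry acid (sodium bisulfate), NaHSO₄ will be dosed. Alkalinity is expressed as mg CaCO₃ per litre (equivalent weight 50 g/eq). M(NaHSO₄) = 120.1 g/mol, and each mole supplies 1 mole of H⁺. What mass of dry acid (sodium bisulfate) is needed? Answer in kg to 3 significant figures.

Volume: 125,000 US gal × 3.785 L/gal = 473,125 L.
Alkalinity to neutralize: (149 − 127) = 22 mg/L as CaCO₃ × 473,125 L = 10,410 g as CaCO₃.
Equivalents of H⁺ required: 10,410 ÷ 50 g/eq = 208.2 eq = 208.2 mol NaHSO₄.
Mass of NaHSO₄: 208.2 × 120.1 = 25,000 g.

25.0 kg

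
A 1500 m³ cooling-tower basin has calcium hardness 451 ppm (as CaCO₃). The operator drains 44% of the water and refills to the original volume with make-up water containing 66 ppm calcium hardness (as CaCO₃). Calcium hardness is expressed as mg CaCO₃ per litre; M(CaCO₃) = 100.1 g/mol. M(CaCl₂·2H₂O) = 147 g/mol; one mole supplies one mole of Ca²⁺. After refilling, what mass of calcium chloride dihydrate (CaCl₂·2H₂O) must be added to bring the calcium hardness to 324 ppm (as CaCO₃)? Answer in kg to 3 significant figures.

Volume: 1500 m³ = 1,500,000 L.
After draining 44% and refilling: 451 × 0.56 + 66 × 0.44 = 281.6 ppm.
Deficit to target: 324 − 281.6 = 42.4 mg/L.
As CaCO₃: 42.4 mg/L × 1,500,000 L = 63,600 g; ÷ 100.1 = 635.4 mol Ca²⁺.
Mass: 635.4 × 147 = 93,400 g.

93.4 kg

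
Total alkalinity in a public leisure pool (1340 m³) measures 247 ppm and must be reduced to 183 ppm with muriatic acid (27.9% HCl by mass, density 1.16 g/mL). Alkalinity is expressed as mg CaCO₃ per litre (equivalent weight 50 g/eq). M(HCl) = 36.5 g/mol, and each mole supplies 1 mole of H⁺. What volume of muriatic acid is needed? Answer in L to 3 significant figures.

193 L

Volume: 1340 m³ = 1,340,000 L.
Alkalinity to neutralize: (247 − 183) = 64 mg/L as CaCO₃ × 1,340,000 L = 85,760 g as CaCO₃.
Equivalents of H⁺ required: 85,760 ÷ 50 g/eq = 1715 eq = 1715 mol HCl.
Mass of HCl: 1715 × 36.5 = 62,600 g.
Mass of 27.9% solution: 62,600 / 0.279 = 224,400 g.
Volume: 224,400 g ÷ 1.16 g/mL = 193,400 mL.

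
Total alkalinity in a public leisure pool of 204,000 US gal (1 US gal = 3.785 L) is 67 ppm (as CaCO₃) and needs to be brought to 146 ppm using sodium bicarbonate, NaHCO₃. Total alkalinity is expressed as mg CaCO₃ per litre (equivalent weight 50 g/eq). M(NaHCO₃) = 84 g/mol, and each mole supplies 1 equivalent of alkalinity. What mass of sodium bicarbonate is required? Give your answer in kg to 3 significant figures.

102 kg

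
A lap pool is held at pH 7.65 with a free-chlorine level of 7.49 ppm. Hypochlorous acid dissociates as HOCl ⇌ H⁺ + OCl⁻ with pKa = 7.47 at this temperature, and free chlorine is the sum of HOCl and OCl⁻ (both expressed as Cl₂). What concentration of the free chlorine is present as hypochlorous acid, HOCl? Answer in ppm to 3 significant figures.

2.98 ppm

[OCl⁻]/[HOCl] = 10^(pH − pKa) = 10^(7.65 − 7.47) = 10^0.18 = 1.514.
Fraction as HOCl = 1 / (1 + 1.514) = 0.3978.
HOCl = 0.3978 × 7.49 ppm = 2.98 ppm.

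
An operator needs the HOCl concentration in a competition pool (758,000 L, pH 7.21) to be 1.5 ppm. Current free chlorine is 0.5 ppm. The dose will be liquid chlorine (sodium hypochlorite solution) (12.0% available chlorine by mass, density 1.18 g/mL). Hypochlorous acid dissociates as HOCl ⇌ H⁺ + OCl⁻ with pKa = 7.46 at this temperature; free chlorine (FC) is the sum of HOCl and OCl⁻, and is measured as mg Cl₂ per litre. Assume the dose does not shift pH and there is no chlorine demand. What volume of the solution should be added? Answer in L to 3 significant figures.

[OCl⁻]/[HOCl] = 10^(pH − pKa) = 10^(7.21 − 7.46) = 0.5623; fraction as HOCl = 1/(1 + 0.5623) = 0.6401.
Free chlorine required for 1.5 ppm HOCl: 1.5 / 0.6401 = 2.344 ppm.
FC to add: 2.344 − 0.5 = 1.844 mg/L as Cl₂.
Cl₂ equivalent: 1.844 mg/L × 758,000 L = 1397 g.
Product at 12.0% available Cl: 1397 / 0.12 = 11,640 g.
Volume: 11,640 g ÷ 1.18 g/mL = 9869 mL.

9.87 L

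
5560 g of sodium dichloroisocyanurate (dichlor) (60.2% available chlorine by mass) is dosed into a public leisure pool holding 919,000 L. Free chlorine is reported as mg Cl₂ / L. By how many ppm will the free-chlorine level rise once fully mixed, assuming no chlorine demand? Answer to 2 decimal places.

3.64 ppm

Available chlorine delivered: 5560 g × 0.602 = 3347 g as Cl₂.
Concentration rise: 3347 g / 919,000 L = 3.642 mg/L = 3.64 ppm.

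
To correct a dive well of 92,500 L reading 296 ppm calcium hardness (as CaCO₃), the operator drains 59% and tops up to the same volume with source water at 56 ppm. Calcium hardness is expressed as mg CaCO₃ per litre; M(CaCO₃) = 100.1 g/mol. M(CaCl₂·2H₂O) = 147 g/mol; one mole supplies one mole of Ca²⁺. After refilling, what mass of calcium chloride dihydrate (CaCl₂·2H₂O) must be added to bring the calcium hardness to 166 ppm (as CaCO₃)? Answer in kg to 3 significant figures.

1.58 kg

After draining 59% and refilling: 296 × 0.41 + 56 × 0.59 = 154.4 ppm.
Deficit to target: 166 − 154.4 = 11.6 mg/L.
As CaCO₃: 11.6 mg/L × 92,500 L = 1073 g; ÷ 100.1 = 10.72 mol Ca²⁺.
Mass: 10.72 × 147 = 1576 g.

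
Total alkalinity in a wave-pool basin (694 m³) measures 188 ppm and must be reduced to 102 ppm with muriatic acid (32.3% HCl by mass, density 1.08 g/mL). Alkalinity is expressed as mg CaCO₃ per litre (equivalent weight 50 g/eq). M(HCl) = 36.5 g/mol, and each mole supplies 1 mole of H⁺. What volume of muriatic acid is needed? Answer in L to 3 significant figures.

Volume: 694 m³ = 694,000 L.
Alkalinity to neutralize: (188 − 102) = 86 mg/L as CaCO₃ × 694,000 L = 59,680 g as CaCO₃.
Equivalents of H⁺ required: 59,680 ÷ 50 g/eq = 1194 eq = 1194 mol HCl.
Mass of HCl: 1194 × 36.5 = 43,570 g.
Mass of 32.3% solution: 43,570 / 0.323 = 134,900 g.
Volume: 134,900 g ÷ 1.08 g/mL = 124,900 mL.

125 L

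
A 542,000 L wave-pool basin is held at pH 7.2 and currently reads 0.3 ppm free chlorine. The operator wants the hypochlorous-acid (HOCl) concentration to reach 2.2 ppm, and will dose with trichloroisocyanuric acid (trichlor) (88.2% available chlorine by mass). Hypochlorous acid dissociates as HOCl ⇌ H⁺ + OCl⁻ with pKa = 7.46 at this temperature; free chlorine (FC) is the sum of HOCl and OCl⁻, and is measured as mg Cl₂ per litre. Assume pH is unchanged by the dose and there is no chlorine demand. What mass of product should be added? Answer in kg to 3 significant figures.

[OCl⁻]/[HOCl] = 10^(pH − pKa) = 10^(7.2 − 7.46) = 0.5495; fraction as HOCl = 1/(1 + 0.5495) = 0.6454.
Free chlorine required for 2.2 ppm HOCl: 2.2 / 0.6454 = 3.409 ppm.
FC to add: 3.409 − 0.3 = 3.109 mg/L as Cl₂.
Cl₂ equivalent: 3.109 mg/L × 542,000 L = 1685 g.
Product at 88.2% available Cl: 1685 / 0.882 = 1911 g.

1.91 kg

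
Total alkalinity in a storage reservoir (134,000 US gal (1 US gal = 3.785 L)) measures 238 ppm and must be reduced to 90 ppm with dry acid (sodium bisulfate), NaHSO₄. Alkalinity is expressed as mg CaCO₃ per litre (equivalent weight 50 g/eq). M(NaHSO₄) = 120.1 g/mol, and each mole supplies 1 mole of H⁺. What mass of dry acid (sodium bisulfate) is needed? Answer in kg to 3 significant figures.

180 kg

Volume: 134,000 US gal × 3.785 L/gal = 507,190 L.
Alkalinity to neutralize: (238 − 90) = 148 mg/L as CaCO₃ × 507,190 L = 75,060 g as CaCO₃.
Equivalents of H⁺ required: 75,060 ÷ 50 g/eq = 1501 eq = 1501 mol NaHSO₄.
Mass of NaHSO₄: 1501 × 120.1 = 180,300 g.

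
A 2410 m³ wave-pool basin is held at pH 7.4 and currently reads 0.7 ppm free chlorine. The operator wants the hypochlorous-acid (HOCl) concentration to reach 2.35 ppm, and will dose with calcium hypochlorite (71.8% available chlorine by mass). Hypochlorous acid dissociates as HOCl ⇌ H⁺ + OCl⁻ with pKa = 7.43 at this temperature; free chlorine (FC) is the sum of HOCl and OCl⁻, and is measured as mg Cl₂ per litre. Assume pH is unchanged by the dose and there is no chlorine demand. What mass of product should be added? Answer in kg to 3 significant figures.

Volume: 2410 m³ = 2,410,000 L.
[OCl⁻]/[HOCl] = 10^(pH − pKa) = 10^(7.4 − 7.43) = 0.9333; fraction as HOCl = 1/(1 + 0.9333) = 0.5173.
Free chlorine required for 2.35 ppm HOCl: 2.35 / 0.5173 = 4.543 ppm.
FC to add: 4.543 − 0.7 = 3.843 mg/L as Cl₂.
Cl₂ equivalent: 3.843 mg/L × 2,410,000 L = 9262 g.
Product at 71.8% available Cl: 9262 / 0.718 = 12,900 g.

12.9 kg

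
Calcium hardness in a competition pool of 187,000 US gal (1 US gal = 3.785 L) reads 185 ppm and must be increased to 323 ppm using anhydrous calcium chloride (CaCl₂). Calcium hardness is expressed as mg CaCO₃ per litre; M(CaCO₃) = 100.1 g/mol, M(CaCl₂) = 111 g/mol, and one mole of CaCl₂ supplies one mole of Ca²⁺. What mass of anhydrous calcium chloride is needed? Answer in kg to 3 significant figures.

108 kg

Volume: 187,000 US gal × 3.785 L/gal = 707,795 L.
Hardness to add: (323 − 185) = 138 mg/L as CaCO₃ × 707,795 L = 97,680 g as CaCO₃.
Moles of Ca²⁺ (1 mol Ca²⁺ ≡ 1 mol CaCO₃): 97,680 / 100.1 g/mol = 975.8 mol.
Mass of CaCl₂: 975.8 × 111 = 108,300 g.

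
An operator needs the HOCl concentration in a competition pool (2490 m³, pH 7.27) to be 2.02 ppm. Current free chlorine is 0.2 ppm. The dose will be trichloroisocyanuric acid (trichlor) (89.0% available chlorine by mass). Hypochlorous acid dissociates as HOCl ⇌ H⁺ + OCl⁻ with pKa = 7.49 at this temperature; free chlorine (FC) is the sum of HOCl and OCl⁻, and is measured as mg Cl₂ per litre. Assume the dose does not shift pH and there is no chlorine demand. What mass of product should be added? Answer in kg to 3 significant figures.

8.50 kg

Volume: 2490 m³ = 2,490,000 L.
[OCl⁻]/[HOCl] = 10^(pH − pKa) = 10^(7.27 − 7.49) = 0.6026; fraction as HOCl = 1/(1 + 0.6026) = 0.624.
Free chlorine required for 2.02 ppm HOCl: 2.02 / 0.624 = 3.237 ppm.
FC to add: 3.237 − 0.2 = 3.037 mg/L as Cl₂.
Cl₂ equivalent: 3.037 mg/L × 2,490,000 L = 7563 g.
Product at 89.0% available Cl: 7563 / 0.89 = 8497 g.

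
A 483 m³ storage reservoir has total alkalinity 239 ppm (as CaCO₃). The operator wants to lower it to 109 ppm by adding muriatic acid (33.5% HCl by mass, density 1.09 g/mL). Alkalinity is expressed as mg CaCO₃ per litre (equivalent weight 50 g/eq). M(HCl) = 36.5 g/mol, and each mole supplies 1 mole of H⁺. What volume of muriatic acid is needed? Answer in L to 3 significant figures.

126 L

Volume: 483 m³ = 483,000 L.
Alkalinity to neutralize: (239 − 109) = 130 mg/L as CaCO₃ × 483,000 L = 62,790 g as CaCO₃.
Equivalents of H⁺ required: 62,790 ÷ 50 g/eq = 1256 eq = 1256 mol HCl.
Mass of HCl: 1256 × 36.5 = 45,840 g.
Mass of 33.5% solution: 45,840 / 0.335 = 136,800 g.
Volume: 136,800 g ÷ 1.09 g/mL = 125,500 mL.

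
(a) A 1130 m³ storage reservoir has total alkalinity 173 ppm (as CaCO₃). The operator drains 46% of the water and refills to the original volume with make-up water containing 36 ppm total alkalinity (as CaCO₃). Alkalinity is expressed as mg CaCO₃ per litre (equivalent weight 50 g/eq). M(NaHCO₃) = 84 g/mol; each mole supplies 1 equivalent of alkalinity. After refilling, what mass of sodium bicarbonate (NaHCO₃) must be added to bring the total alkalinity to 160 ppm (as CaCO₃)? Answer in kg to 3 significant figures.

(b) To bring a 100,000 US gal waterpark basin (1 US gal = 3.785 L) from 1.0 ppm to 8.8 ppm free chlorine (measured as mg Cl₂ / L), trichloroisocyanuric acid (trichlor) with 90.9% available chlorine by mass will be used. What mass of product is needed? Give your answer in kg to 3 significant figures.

(a) Volume: 1130 m³ = 1,130,000 L.
(a) After draining 46% and refilling: 173 × 0.54 + 36 × 0.46 = 109.98 ppm.
(a) Deficit to target: 160 − 109.98 = 50.02 mg/L.
(a) As CaCO₃: 50.02 mg/L × 1,130,000 L = 56,520 g; ÷ 50 g/eq ÷ 1 = 1130 mol NaHCO₃.
(a) Mass: 1130 × 84 = 94,960 g.

(b) Volume: 100,000 US gal × 3.785 L/gal = 378,500 L.
(b) Chlorine deficit: 8.8 − 1.0 = 7.8 ppm = 7.8 mg/L as Cl₂.
(b) Cl₂ equivalent needed: 7.8 mg/L × 378,500 L = 2,952,000 mg = 2952 g.
(b) Product at 90.9% available chlorine: 2952 / 0.909 = 3248 g.

(a) 95.0 kg; (b) 3.25 kg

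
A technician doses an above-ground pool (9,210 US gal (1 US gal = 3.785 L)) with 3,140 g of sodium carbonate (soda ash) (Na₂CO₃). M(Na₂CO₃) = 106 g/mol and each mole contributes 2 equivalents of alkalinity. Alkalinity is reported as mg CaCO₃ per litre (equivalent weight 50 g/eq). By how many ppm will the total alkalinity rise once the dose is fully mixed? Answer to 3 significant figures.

85.0 ppm

Volume: 9,210 US gal × 3.785 L/gal = 34,860 L.
Moles of Na₂CO₃: 3,140 g ÷ 106 g/mol = 29.62 mol → 59.25 eq of alkalinity.
As CaCO₃: 59.25 eq × 50 g/eq = 2962 g.
Rise: 2962 g / 34,860 L × 1000 = 84.98 mg/L.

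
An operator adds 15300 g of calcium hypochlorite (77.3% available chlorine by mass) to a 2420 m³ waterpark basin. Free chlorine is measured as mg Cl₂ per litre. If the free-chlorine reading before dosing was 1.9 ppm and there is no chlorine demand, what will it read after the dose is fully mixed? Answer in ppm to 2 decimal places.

6.79 ppm

Volume: 2420 m³ = 2,420,000 L.
Available chlorine delivered: 15,300 g × 0.773 = 11,830 g as Cl₂.
Concentration rise: 11,830 g / 2,420,000 L = 4.887 mg/L = 4.89 ppm.
Final FC: 1.9 + 4.89 = 6.79 ppm.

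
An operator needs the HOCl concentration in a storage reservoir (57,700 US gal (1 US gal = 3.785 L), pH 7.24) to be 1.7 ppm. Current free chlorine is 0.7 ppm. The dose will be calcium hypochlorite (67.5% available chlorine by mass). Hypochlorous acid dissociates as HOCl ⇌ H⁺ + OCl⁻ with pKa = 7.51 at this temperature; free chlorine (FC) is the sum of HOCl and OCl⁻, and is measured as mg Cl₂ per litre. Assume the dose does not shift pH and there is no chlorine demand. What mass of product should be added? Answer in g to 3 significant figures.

619 g

Volume: 57,700 US gal × 3.785 L/gal = 218,394 L.
[OCl⁻]/[HOCl] = 10^(pH − pKa) = 10^(7.24 − 7.51) = 0.537; fraction as HOCl = 1/(1 + 0.537) = 0.6506.
Free chlorine required for 1.7 ppm HOCl: 1.7 / 0.6506 = 2.613 ppm.
FC to add: 2.613 − 0.7 = 1.913 mg/L as Cl₂.
Cl₂ equivalent: 1.913 mg/L × 218,394 L = 417.8 g.
Product at 67.5% available Cl: 417.8 / 0.675 = 618.9 g.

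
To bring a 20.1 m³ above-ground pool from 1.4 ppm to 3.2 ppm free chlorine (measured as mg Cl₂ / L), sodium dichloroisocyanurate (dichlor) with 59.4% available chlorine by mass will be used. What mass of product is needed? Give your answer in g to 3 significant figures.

60.9 g

Volume: 20.1 m³ = 20,100 L.
Chlorine deficit: 3.2 − 1.4 = 1.8 ppm = 1.8 mg/L as Cl₂.
Cl₂ equivalent needed: 1.8 mg/L × 20,100 L = 36,180 mg = 36.18 g.
Product at 59.4% available chlorine: 36.18 / 0.594 = 60.91 g.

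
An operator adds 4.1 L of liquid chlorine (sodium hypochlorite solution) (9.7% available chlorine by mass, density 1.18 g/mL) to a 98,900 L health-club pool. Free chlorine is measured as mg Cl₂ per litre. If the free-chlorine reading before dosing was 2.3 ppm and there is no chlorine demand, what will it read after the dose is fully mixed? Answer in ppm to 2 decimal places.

7.05 ppm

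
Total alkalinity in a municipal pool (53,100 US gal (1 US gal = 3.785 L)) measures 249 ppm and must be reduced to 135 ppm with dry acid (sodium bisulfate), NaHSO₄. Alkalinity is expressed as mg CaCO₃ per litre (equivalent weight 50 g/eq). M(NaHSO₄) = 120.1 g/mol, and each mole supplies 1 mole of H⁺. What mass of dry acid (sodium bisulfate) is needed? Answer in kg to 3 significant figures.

55.0 kg

Volume: 53,100 US gal × 3.785 L/gal = 200,984 L.
Alkalinity to neutralize: (249 − 135) = 114 mg/L as CaCO₃ × 200,984 L = 22,910 g as CaCO₃.
Equivalents of H⁺ required: 22,910 ÷ 50 g/eq = 458.2 eq = 458.2 mol NaHSO₄.
Mass of NaHSO₄: 458.2 × 120.1 = 55,030 g.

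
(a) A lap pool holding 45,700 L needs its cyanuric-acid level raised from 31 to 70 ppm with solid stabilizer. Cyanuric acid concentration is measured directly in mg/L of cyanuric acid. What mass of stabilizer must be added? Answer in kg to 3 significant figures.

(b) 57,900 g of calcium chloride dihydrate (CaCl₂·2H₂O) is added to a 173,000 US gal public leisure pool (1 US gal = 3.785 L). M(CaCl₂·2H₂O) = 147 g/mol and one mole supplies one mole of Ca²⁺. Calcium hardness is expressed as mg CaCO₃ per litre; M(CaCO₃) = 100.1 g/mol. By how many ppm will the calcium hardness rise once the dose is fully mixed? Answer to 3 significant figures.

(a) 1.78 kg; (b) 60.2 ppm

(a) CYA to add: (70 − 31) = 39 mg/L × 45,700 L = 1782 g cyanuric acid.

(b) Volume: 173,000 US gal × 3.785 L/gal = 654,805 L.
(b) Moles of Ca²⁺: 57,900 g ÷ 147 g/mol = 393.9 mol.
(b) As CaCO₃: 393.9 mol × 100.1 g/mol = 39,430 g.
(b) Rise: 39,430 g / 654,805 L × 1000 = 60.21 mg/L.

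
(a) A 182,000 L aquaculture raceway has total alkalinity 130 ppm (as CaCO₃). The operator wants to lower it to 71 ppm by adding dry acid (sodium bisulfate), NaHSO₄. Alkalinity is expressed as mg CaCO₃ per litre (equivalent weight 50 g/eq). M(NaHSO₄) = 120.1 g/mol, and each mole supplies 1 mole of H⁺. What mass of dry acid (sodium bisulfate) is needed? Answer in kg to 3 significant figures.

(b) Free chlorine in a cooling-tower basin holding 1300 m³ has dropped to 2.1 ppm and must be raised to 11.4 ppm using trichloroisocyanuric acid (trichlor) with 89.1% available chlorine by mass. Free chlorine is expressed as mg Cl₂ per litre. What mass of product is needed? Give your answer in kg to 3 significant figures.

(a) 25.8 kg; (b) 13.6 kg

(a) Alkalinity to neutralize: (130 − 71) = 59 mg/L as CaCO₃ × 182,000 L = 10,740 g as CaCO₃.
(a) Equivalents of H⁺ required: 10,740 ÷ 50 g/eq = 214.8 eq = 214.8 mol NaHSO₄.
(a) Mass of NaHSO₄: 214.8 × 120.1 = 25,790 g.

(b) Volume: 1300 m³ = 1,300,000 L.
(b) Chlorine deficit: 11.4 − 2.1 = 9.3 ppm = 9.3 mg/L as Cl₂.
(b) Cl₂ equivalent needed: 9.3 mg/L × 1,300,000 L = 12,090,000 mg = 12,090 g.
(b) Product at 89.1% available chlorine: 12,090 / 0.891 = 13,570 g.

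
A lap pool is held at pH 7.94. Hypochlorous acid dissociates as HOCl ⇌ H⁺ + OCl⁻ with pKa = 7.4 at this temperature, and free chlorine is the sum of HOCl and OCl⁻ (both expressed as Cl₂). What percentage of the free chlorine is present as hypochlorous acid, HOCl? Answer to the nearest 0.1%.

22.4%

[OCl⁻]/[HOCl] = 10^(pH − pKa) = 10^(7.94 − 7.4) = 10^0.54 = 3.467.
Fraction as HOCl = 1 / (1 + 3.467) = 0.2238.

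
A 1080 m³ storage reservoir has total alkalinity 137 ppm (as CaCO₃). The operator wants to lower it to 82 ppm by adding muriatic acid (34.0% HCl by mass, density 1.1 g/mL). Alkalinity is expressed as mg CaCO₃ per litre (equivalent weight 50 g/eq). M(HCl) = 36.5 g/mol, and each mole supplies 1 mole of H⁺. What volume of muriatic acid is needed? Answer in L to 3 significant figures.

116 L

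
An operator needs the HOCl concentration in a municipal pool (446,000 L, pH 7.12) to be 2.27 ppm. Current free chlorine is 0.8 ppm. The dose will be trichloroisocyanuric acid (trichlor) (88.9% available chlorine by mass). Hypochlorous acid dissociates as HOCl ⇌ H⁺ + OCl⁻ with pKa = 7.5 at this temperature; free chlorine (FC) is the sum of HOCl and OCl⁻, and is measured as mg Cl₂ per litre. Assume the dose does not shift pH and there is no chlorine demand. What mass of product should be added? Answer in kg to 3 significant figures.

1.21 kg

[OCl⁻]/[HOCl] = 10^(pH − pKa) = 10^(7.12 − 7.5) = 0.4169; fraction as HOCl = 1/(1 + 0.4169) = 0.7058.
Free chlorine required for 2.27 ppm HOCl: 2.27 / 0.7058 = 3.216 ppm.
FC to add: 3.216 − 0.8 = 2.416 mg/L as Cl₂.
Cl₂ equivalent: 2.416 mg/L × 446,000 L = 1078 g.
Product at 88.9% available Cl: 1078 / 0.889 = 1212 g.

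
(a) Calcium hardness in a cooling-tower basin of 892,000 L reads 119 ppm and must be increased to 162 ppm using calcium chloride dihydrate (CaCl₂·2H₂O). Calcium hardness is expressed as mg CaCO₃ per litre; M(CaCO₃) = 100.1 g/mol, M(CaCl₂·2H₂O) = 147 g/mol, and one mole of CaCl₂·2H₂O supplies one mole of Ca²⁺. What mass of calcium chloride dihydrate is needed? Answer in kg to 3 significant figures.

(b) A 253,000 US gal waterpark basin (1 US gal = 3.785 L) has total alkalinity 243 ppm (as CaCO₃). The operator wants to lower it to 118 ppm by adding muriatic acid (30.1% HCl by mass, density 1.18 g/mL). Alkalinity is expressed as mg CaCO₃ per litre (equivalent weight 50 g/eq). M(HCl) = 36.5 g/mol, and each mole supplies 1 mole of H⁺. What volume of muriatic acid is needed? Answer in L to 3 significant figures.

(a) Hardness to add: (162 − 119) = 43 mg/L as CaCO₃ × 892,000 L = 38,360 g as CaCO₃.
(a) Moles of Ca²⁺ (1 mol Ca²⁺ ≡ 1 mol CaCO₃): 38,360 / 100.1 g/mol = 383.2 mol.
(a) Mass of CaCl₂·2H₂O: 383.2 × 147 = 56,330 g.

(b) Volume: 253,000 US gal × 3.785 L/gal = 957,605 L.
(b) Alkalinity to neutralize: (243 − 118) = 125 mg/L as CaCO₃ × 957,605 L = 119,700 g as CaCO₃.
(b) Equivalents of H⁺ required: 119,700 ÷ 50 g/eq = 2394 eq = 2394 mol HCl.
(b) Mass of HCl: 2394 × 36.5 = 87,380 g.
(b) Mass of 30.1% solution: 87,380 / 0.301 = 290,300 g.
(b) Volume: 290,300 g ÷ 1.18 g/mL = 246,000 mL.

(a) 56.3 kg; (b) 246 L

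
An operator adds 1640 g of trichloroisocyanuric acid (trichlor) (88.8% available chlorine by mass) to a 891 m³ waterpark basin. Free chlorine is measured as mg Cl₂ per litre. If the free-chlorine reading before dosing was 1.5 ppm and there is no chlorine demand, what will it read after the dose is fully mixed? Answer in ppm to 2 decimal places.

Volume: 891 m³ = 891,000 L.
Available chlorine delivered: 1640 g × 0.888 = 1456 g as Cl₂.
Concentration rise: 1456 g / 891,000 L = 1.634 mg/L = 1.63 ppm.
Final FC: 1.5 + 1.63 = 3.13 ppm.

3.13 ppm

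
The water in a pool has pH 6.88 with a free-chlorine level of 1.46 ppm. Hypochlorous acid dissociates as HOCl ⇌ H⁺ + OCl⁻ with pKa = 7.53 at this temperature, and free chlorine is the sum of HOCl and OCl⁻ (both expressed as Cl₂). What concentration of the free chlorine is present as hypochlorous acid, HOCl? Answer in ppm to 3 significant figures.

[OCl⁻]/[HOCl] = 10^(pH − pKa) = 10^(6.88 − 7.53) = 10^-0.65 = 0.2239.
Fraction as HOCl = 1 / (1 + 0.2239) = 0.8171.
HOCl = 0.8171 × 1.46 ppm = 1.193 ppm.

1.19 ppm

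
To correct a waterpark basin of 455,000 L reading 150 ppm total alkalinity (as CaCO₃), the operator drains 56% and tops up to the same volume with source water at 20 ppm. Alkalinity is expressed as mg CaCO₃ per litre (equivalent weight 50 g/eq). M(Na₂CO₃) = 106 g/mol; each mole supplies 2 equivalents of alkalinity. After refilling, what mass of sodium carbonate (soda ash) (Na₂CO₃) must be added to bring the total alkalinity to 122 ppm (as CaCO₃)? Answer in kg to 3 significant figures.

21.6 kg

After draining 56% and refilling: 150 × 0.44 + 20 × 0.56 = 77.2 ppm.
Deficit to target: 122 − 77.2 = 44.8 mg/L.
As CaCO₃: 44.8 mg/L × 455,000 L = 20,380 g; ÷ 50 g/eq ÷ 2 = 203.8 mol Na₂CO₃.
Mass: 203.8 × 106 = 21,610 g.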